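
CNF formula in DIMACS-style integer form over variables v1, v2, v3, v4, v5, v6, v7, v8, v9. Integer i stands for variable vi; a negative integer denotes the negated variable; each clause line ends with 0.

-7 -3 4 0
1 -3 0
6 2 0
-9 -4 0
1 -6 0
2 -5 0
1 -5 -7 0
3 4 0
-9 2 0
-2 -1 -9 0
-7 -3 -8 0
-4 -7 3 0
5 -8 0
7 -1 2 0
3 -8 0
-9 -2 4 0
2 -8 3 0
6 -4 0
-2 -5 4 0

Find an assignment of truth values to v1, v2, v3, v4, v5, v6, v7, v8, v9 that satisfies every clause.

v1 = 1, v2 = 1, v3 = 1, v4 = 1, v5 = 1, v6 = 1, v7 = 1, v8 = 0, v9 = 0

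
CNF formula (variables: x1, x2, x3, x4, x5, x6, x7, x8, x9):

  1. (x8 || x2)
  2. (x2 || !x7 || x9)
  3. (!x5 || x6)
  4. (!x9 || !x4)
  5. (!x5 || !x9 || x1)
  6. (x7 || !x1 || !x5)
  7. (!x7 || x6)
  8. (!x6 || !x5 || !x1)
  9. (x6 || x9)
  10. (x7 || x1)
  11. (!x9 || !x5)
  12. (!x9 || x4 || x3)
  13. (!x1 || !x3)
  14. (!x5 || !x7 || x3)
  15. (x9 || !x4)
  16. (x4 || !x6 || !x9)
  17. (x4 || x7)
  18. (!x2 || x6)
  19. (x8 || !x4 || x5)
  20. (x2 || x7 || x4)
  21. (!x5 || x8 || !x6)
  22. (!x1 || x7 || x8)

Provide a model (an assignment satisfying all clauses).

Try x1 = False.
  then x7 is forced to True.
  then x6 is forced to True.
Branch on x2: take x2 = True.
Branch on x3: take x3 = False.
  then x5 is forced to False.
For the remaining variables, x4 = False, x8 = False, x9 = False works.
Every clause has at least one true literal under this assignment.
Check each clause:
  1. (x2 || x8) — x2 is true.
  2. (x9 || x2 || !x7) — x2 is true.
  3. (x6 || !x5) — !x5 is true.
  4. (!x9 || !x4) — !x4 is true.
  5. (!x9 || x1 || !x5) — !x5 is true.
  6. (!x5 || x7 || !x1) — !x5 is true.
  7. (!x7 || x6) — x6 is true.
  8. (!x6 || !x5 || !x1) — !x5 is true.
  9. (x9 || x6) — x6 is true.
  10. (x7 || x1) — x7 is true.
  11. (!x9 || !x5) — !x5 is true.
  12. (!x9 || x4 || x3) — !x9 is true.
  13. (!x3 || !x1) — !x3 is true.
  14. (!x7 || x3 || !x5) — !x5 is true.
  15. (!x4 || x9) — !x4 is true.
  16. (!x9 || !x6 || x4) — !x9 is true.
  17. (x4 || x7) — x7 is true.
  18. (x6 || !x2) — x6 is true.
  19. (x8 || !x4 || x5) — !x4 is true.
  20. (x2 || x4 || x7) — x2 is true.
  21. (!x5 || x8 || !x6) — !x5 is true.
  22. (x8 || x7 || !x1) — !x1 is true.

x1=F, x2=T, x3=F, x4=F, x5=F, x6=T, x7=T, x8=F, x9=F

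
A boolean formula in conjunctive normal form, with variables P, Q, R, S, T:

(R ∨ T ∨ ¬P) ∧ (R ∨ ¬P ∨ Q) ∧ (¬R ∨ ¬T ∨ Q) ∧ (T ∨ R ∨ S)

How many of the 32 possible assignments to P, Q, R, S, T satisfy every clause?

Case analysis on R and T:
  R=1, T=1: remaining (P,Q,S) ∈ {(0,1,0); (0,1,1); (1,1,0); (1,1,1)} — 4.
  R=1, T=0: P, Q, S free → 2^3 = 8.
  R=0, T=1: S free; 3 ways for (P,Q) × 2^1 = 6.
  R=0, T=0: remaining (P,Q,S) ∈ {(0,0,1); (0,1,1)} — 2.
Total: 4 + 8 + 6 + 2 = 20.

20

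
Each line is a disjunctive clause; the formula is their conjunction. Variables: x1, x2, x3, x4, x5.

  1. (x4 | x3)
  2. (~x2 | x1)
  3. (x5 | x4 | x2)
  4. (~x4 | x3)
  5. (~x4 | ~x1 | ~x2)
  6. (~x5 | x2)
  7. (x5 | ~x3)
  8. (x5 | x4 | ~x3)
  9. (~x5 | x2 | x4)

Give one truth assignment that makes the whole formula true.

x1 = T  x2 = T  x3 = T  x4 = F  x5 = T

Set x1 = True and propagate.
The remaining clauses are satisfied by x2 = True, x3 = True, x4 = False, x5 = True.
Check each clause:
  1. (x4 | x3) — x3 is true.
  2. (~x2 | x1) — x1 is true.
  3. (x5 | x2 | x4) — x2 is true.
  4. (~x4 | x3) — x3 is true.
  5. (~x2 | ~x4 | ~x1) — ~x4 is true.
  6. (~x5 | x2) — x2 is true.
  7. (~x3 | x5) — x5 is true.
  8. (x4 | ~x3 | x5) — x5 is true.
  9. (x2 | ~x5 | x4) — x2 is true.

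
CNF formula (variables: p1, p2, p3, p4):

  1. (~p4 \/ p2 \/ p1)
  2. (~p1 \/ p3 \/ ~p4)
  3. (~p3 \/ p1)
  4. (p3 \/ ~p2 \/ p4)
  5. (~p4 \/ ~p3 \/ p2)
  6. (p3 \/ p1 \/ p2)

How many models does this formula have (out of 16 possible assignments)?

5

The models are:
  p1=0 p2=1 p3=0 p4=1
  p1=1 p2=0 p3=0 p4=0
  p1=1 p2=0 p3=1 p4=0
  p1=1 p2=1 p3=1 p4=0
  p1=1 p2=1 p3=1 p4=1
Count: 5.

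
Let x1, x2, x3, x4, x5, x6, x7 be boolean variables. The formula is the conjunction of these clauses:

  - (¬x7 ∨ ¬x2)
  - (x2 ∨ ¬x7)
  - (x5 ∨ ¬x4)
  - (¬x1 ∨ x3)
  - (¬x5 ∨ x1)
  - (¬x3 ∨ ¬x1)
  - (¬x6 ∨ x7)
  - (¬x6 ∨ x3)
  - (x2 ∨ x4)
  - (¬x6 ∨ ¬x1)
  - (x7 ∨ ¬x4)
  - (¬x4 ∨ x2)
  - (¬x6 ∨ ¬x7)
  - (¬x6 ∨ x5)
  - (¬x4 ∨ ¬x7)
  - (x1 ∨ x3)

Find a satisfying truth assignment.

x1=F  x2=T  x3=T  x4=F  x5=F  x6=F  x7=F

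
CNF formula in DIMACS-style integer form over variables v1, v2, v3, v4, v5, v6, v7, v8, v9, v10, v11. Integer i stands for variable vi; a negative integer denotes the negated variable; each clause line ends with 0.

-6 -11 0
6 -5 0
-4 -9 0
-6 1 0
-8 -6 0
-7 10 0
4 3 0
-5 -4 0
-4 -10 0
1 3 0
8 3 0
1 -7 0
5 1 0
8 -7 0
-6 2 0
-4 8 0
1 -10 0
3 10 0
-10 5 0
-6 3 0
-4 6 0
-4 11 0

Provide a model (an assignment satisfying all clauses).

v1=1, v2=1, v3=1, v4=0, v5=1, v6=1, v7=0, v8=0, v9=1, v10=1, v11=0

Check each clause:
  1. (~v6 \/ ~v11) — ~v11 is true.
  2. (~v5 \/ v6) — v6 is true.
  3. (~v9 \/ ~v4) — ~v4 is true.
  4. (~v6 \/ v1) — v1 is true.
  5. (~v8 \/ ~v6) — ~v8 is true.
  6. (~v7 \/ v10) — ~v7 is true.
  7. (v4 \/ v3) — v3 is true.
  8. (~v4 \/ ~v5) — ~v4 is true.
  9. (~v4 \/ ~v10) — ~v4 is true.
  10. (v3 \/ v1) — v1 is true.
  11. (v8 \/ v3) — v3 is true.
  12. (v1 \/ ~v7) — v1 is true.
  13. (v1 \/ v5) — v1 is true.
  14. (v8 \/ ~v7) — ~v7 is true.
  15. (v2 \/ ~v6) — v2 is true.
  16. (v8 \/ ~v4) — ~v4 is true.
  17. (v1 \/ ~v10) — v1 is true.
  18. (v10 \/ v3) — v10 is true.
  19. (~v10 \/ v5) — v5 is true.
  20. (v3 \/ ~v6) — v3 is true.
  21. (v6 \/ ~v4) — ~v4 is true.
  22. (v11 \/ ~v4) — ~v4 is true.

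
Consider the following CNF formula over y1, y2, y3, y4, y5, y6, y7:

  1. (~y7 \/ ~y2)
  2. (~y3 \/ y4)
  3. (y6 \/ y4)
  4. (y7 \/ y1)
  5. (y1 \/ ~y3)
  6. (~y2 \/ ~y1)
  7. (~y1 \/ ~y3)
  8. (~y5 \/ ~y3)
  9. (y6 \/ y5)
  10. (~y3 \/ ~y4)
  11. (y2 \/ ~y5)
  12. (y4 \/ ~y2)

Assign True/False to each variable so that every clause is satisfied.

Pure literal: y3 appears only negated; assign y3 = False.
y6 occurs only positively in the remaining clauses — set y6 = True.
Try y1 = True.
  then y2 is forced to False.
  then y5 is forced to False.
y4, y7 are now unconstrained; take y4 = True, y7 = False.

y1=True, y2=False, y3=False, y4=True, y5=False, y6=True, y7=False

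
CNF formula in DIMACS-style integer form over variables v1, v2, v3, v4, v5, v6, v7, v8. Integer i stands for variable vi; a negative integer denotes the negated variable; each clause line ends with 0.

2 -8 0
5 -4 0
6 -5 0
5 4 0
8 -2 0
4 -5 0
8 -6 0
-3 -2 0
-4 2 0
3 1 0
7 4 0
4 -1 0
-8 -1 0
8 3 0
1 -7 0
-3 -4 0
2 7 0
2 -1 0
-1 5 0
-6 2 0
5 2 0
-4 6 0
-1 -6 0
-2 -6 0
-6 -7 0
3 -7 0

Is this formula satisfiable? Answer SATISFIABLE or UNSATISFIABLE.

UNSATISFIABLE

v2 = True:
  propagation gives v8=True, v3=False, v1=True; an empty clause results — contradiction.
v2 = False:
  propagation gives v8=False, v6=False, v5=False; an empty clause results — contradiction.
Every branch closes, so no satisfying assignment exists.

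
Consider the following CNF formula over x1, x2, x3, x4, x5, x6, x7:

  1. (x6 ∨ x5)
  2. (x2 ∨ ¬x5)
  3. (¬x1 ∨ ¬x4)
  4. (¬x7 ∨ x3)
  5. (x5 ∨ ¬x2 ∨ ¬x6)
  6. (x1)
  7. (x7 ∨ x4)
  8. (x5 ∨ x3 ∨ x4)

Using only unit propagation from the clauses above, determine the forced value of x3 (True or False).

True

Unit clause (x1) sets x1 = True.
(¬x1 ∨ ¬x4): since x1 = True, the clause reduces to (¬x4). x4 = False.
(x4 ∨ x7): since x4 = False, the clause reduces to (x7). x7 = True.
(¬x7 ∨ x3) with x7 = True leaves only x3, so x3 = True.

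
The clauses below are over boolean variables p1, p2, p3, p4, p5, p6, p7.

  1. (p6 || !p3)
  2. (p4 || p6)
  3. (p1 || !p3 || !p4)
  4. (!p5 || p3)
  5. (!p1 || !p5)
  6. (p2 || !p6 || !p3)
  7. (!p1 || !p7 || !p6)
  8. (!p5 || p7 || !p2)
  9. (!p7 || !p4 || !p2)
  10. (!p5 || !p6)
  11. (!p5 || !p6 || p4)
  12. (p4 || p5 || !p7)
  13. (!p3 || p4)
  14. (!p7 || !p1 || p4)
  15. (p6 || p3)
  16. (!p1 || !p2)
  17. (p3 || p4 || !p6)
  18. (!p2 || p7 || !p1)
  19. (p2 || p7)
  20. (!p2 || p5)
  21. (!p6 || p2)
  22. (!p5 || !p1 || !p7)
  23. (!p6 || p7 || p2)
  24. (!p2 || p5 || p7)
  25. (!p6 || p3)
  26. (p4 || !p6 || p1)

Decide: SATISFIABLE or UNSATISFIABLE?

UNSATISFIABLE

p6 = True:
  propagation gives p5=False, p2=False; an empty clause results — contradiction.
p6 = False:
  propagation gives p3=False; an empty clause results — contradiction.
Every branch closes, so no satisfying assignment exists.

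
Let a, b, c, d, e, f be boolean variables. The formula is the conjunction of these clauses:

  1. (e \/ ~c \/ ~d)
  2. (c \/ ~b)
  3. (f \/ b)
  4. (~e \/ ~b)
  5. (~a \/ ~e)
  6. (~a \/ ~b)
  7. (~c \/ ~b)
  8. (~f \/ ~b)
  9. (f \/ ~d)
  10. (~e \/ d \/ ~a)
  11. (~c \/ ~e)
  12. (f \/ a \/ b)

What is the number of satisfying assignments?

8

Split on b, then e.
  b=T, e=T: a clause becomes empty — 0.
  b=T, e=F: a clause becomes empty — 0.
  b=F, e=T: remaining (a,c,d,f) ∈ {(F,F,F,T); (F,F,T,T)} — 2.
  b=F, e=F: a free; 3 ways for (c,d,f) × 2^1 = 6.
Total: 0 + 0 + 2 + 6 = 8.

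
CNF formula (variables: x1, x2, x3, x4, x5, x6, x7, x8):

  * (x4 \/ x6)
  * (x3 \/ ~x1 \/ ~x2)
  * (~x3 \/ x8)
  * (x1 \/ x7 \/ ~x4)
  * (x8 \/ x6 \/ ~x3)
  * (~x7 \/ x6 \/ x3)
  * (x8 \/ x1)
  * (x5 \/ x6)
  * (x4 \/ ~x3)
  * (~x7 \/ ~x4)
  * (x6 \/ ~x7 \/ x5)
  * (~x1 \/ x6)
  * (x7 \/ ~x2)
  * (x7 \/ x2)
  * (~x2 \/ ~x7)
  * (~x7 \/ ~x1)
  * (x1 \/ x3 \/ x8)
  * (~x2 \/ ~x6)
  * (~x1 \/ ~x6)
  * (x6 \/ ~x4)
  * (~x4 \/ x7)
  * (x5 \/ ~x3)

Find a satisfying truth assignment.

x1=0, x2=0, x3=0, x4=0, x5=1, x6=1, x7=1, x8=1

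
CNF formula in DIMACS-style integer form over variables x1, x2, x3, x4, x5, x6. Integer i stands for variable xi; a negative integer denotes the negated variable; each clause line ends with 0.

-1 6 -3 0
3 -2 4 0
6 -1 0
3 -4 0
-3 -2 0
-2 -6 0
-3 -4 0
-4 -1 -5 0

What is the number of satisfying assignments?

12

Case analysis on x3 and x4:
  x3=1, x4=1: a clause becomes empty — 0.
  x3=1, x4=0: x5 free; 3 ways for (x1,x2,x6) × 2^1 = 6.
  x3=0, x4=1: a clause becomes empty — 0.
  x3=0, x4=0: x5 free; 3 ways for (x1,x2,x6) × 2^1 = 6.
Total: 0 + 6 + 0 + 6 = 12.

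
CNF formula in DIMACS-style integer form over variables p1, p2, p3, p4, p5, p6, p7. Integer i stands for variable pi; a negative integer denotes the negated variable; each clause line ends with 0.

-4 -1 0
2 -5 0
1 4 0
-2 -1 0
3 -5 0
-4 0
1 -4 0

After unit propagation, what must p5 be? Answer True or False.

False

(¬p4) is a unit clause: p4 = False.
(p4 ∨ p1): since p4 = False, the clause reduces to (p1). p1 = True.
(¬p1 ∨ ¬p2): since p1 = True, the clause reduces to (¬p2). p2 = False.
(¬p5 ∨ p2) with p2 = False leaves only ¬p5, so p5 = False.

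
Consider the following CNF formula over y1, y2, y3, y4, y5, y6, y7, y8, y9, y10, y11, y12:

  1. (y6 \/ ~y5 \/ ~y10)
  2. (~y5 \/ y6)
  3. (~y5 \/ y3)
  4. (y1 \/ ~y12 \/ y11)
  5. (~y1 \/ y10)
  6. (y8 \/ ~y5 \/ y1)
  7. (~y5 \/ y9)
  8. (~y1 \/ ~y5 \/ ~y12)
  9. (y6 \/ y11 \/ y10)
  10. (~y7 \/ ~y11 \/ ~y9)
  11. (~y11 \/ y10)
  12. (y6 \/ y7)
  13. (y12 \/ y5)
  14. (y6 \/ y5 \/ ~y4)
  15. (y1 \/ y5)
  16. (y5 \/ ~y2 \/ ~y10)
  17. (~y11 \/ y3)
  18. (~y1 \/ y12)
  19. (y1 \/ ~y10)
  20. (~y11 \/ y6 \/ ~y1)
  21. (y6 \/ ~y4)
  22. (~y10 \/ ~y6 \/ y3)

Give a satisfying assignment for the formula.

Pure literal: y2 appears only negated; assign y2 = False.
Pure literal: y3 appears only positively; assign y3 = True.
Set y1 = True and propagate.
  then y10 is forced to True.
  then y12 is forced to True.
  then y5 is forced to False.
Branch on y4: take y4 = False.
Try y6 = True.
For the remaining variables, y7 = True, y8 = False, y9 = False, y11 = True works.

y1 = True  y2 = False  y3 = True  y4 = False  y5 = False  y6 = True  y7 = True  y8 = False  y9 = False  y10 = True  y11 = True  y12 = True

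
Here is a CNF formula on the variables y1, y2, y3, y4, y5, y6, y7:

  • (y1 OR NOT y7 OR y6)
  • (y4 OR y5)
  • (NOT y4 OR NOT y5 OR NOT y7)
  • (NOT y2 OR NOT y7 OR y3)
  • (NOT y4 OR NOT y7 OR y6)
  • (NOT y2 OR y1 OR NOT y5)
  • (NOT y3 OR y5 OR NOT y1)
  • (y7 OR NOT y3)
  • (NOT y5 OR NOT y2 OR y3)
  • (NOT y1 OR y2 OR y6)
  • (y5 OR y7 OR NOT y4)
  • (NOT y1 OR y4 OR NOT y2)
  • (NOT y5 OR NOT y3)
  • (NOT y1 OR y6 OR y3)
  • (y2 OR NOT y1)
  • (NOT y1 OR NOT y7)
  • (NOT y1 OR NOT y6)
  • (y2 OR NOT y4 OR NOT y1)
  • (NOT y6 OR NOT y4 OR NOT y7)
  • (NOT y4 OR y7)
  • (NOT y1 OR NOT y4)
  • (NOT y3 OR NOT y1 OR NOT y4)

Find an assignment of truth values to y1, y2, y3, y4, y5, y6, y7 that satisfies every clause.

y1=F, y2=F, y3=F, y4=F, y5=T, y6=T, y7=T

Branch on y1: take y1 = False.
For the remaining variables, y2 = False, y3 = False, y4 = False, y5 = True, y6 = True, y7 = True works.
Check each clause:
  1. (NOT y7 OR y1 OR y6) — y6 is true.
  2. (y5 OR y4) — y5 is true.
  3. (NOT y7 OR NOT y5 OR NOT y4) — NOT y4 is true.
  4. (y3 OR NOT y7 OR NOT y2) — NOT y2 is true.
  5. (y6 OR NOT y4 OR NOT y7) — NOT y4 is true.
  6. (NOT y2 OR NOT y5 OR y1) — NOT y2 is true.
  7. (NOT y3 OR y5 OR NOT y1) — NOT y3 is true.
  8. (NOT y3 OR y7) — NOT y3 is true.
  9. (y3 OR NOT y5 OR NOT y2) — NOT y2 is true.
  10. (y2 OR y6 OR NOT y1) — NOT y1 is true.
  11. (NOT y4 OR y5 OR y7) — NOT y4 is true.
  12. (NOT y1 OR y4 OR NOT y2) — NOT y2 is true.
  13. (NOT y3 OR NOT y5) — NOT y3 is true.
  14. (NOT y1 OR y6 OR y3) — NOT y1 is true.
  15. (NOT y1 OR y2) — NOT y1 is true.
  16. (NOT y7 OR NOT y1) — NOT y1 is true.
  17. (NOT y6 OR NOT y1) — NOT y1 is true.
  18. (NOT y4 OR NOT y1 OR y2) — NOT y4 is true.
  19. (NOT y7 OR NOT y6 OR NOT y4) — NOT y4 is true.
  20. (NOT y4 OR y7) — NOT y4 is true.
  21. (NOT y1 OR NOT y4) — NOT y4 is true.
  22. (NOT y1 OR NOT y4 OR NOT y3) — NOT y4 is true.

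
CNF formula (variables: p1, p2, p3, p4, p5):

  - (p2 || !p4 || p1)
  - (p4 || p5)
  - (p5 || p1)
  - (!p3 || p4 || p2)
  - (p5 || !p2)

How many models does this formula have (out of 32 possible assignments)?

14

Case analysis on p2 and p4:
  p2=1, p4=1: remaining (p1,p3,p5) ∈ {(0,0,1); (0,1,1); (1,0,1); (1,1,1)} — 4.
  p2=1, p4=0: remaining (p1,p3,p5) ∈ {(0,0,1); (0,1,1); (1,0,1); (1,1,1)} — 4.
  p2=0, p4=1: remaining (p1,p3,p5) ∈ {(1,0,0); (1,0,1); (1,1,0); (1,1,1)} — 4.
  p2=0, p4=0: remaining (p1,p3,p5) ∈ {(0,0,1); (1,0,1)} — 2.
Total: 4 + 4 + 4 + 2 = 14.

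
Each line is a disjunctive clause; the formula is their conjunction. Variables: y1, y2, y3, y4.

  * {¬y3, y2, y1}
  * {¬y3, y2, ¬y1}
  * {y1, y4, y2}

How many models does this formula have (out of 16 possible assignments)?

Case analysis on y1 and y2:
  y1=T, y2=T: remaining (y3,y4) ∈ {(F,F); (F,T); (T,F); (T,T)} — 4.
  y1=T, y2=F: remaining (y3,y4) ∈ {(F,F); (F,T)} — 2.
  y1=F, y2=T: remaining (y3,y4) ∈ {(F,F); (F,T); (T,F); (T,T)} — 4.
  y1=F, y2=F: remaining (y3,y4) ∈ {(F,T)} — 1.
Total: 4 + 2 + 4 + 1 = 11.

11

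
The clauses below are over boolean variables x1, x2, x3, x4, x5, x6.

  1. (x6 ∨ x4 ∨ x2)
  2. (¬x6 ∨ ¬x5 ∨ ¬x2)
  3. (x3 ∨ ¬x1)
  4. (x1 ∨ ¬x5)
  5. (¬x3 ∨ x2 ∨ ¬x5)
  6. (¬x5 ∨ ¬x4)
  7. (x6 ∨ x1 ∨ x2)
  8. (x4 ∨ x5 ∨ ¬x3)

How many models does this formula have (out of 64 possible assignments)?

14

Case analysis on x5 and x2:
  x5=T, x2=T: remaining (x1,x3,x4,x6) ∈ {(T,T,F,F)} — 1.
  x5=T, x2=F: a clause becomes empty — 0.
  x5=F, x2=T: x6 free; 4 ways for (x1,x3,x4) × 2^1 = 8.
  x5=F, x2=F: 5 of the 16 assignments to (x1,x3,x4,x6) work.
Total: 1 + 0 + 8 + 5 = 14.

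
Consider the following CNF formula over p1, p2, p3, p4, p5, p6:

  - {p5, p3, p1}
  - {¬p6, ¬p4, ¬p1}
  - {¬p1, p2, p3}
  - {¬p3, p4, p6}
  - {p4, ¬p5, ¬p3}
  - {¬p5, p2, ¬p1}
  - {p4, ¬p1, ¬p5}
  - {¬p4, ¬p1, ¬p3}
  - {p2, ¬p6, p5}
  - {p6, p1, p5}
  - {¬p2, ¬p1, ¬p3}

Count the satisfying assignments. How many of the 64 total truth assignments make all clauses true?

18

Split on p1, then p3.
  p1=1, p3=1: a clause becomes empty — 0.
  p1=1, p3=0: remaining (p2,p4,p5,p6) ∈ {(1,0,0,0); (1,0,0,1); (1,1,0,0); (1,1,1,0)} — 4.
  p1=0, p3=1: 6 of the 16 assignments to (p2,p4,p5,p6) work.
  p1=0, p3=0: forces p5=1; p2, p4, p6 free → 2^3 = 8.
Total: 0 + 4 + 6 + 8 = 18.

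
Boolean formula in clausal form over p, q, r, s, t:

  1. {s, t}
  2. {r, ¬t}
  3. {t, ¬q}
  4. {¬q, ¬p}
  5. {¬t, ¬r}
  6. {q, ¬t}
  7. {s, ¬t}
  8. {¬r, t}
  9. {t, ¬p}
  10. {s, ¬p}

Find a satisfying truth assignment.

Pure literal: p appears only negated; assign p = False.
s occurs only positively in the remaining clauses — set s = True.
Try q = False.
  then t is forced to False.
  then r is forced to False.

p = F, q = F, r = F, s = T, t = F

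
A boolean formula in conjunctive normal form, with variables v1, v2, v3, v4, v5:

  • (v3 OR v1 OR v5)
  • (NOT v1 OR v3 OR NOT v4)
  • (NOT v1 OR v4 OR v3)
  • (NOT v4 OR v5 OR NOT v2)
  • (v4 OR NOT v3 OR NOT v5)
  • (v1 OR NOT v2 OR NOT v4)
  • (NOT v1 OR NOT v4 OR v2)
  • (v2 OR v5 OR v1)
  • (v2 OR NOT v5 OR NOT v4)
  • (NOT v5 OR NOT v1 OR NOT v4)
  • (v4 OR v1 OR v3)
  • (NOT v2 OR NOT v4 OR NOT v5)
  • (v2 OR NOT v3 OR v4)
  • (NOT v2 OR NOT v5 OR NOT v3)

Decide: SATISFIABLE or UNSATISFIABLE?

SATISFIABLE

Set v1 = True and propagate.
Set v2 = True and propagate.
For the remaining variables, v3 = True, v4 = False, v5 = False works.
Every clause has at least one true literal under this assignment.
So v1=1, v2=1, v3=1, v4=0, v5=0 is a satisfying assignment.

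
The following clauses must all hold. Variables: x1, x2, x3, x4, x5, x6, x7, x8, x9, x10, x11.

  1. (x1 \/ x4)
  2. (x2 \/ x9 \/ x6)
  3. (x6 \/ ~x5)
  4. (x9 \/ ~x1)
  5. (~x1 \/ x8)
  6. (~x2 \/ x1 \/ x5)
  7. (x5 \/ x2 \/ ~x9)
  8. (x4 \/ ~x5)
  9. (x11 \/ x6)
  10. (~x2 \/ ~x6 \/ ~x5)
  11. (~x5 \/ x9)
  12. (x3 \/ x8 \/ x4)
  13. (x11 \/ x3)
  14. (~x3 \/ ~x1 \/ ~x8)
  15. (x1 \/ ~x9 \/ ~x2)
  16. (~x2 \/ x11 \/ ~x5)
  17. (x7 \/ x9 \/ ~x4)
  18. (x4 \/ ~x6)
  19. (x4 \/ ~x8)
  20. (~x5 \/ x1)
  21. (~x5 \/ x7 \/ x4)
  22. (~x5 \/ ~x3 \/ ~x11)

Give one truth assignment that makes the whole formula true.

x1 = T, x2 = T, x3 = F, x4 = T, x5 = F, x6 = T, x7 = F, x8 = T, x9 = T, x10 = T, x11 = T

Set x1 = True and propagate.
  then x9 is forced to True.
  then x8 is forced to True.
  then x3 is forced to False.
  then x11 is forced to True.
  then x4 is forced to True.
Try x2 = True.
Try x5 = False.
x6, x7, x10 are now unconstrained; take x6 = True, x7 = False, x10 = True.
Every clause has at least one true literal under this assignment.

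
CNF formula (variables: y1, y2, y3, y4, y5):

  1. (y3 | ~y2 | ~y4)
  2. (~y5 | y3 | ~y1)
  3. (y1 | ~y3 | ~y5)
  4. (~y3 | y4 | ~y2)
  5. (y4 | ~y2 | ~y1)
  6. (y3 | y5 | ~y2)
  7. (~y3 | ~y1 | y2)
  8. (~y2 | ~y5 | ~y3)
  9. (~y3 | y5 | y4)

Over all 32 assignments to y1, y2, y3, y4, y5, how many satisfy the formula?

Case analysis on y3 and y2:
  y3=1, y2=1: remaining (y1,y4,y5) ∈ {(0,1,0); (1,1,0)} — 2.
  y3=1, y2=0: remaining (y1,y4,y5) ∈ {(0,1,0)} — 1.
  y3=0, y2=1: remaining (y1,y4,y5) ∈ {(0,0,1)} — 1.
  y3=0, y2=0: y4 free; 3 ways for (y1,y5) × 2^1 = 6.
Total: 2 + 1 + 1 + 6 = 10.

10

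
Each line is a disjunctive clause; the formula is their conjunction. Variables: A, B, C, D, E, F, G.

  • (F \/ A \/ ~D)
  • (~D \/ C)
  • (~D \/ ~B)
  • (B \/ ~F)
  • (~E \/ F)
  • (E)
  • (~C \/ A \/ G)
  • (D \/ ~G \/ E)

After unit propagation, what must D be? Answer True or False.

False

Unit clause (E) sets E = True.
(F \/ ~E) with E = True leaves only F, so F = True.
In (B \/ ~F), ~F is now false; B must hold, so B = True.
(~D \/ ~B): since B = True, the clause reduces to (~D). D = False.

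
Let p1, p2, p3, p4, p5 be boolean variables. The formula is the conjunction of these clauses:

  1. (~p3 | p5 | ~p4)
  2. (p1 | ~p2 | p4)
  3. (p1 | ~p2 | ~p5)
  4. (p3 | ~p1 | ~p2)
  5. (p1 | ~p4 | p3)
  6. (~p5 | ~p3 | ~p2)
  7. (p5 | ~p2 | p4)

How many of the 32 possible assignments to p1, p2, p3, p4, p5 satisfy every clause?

12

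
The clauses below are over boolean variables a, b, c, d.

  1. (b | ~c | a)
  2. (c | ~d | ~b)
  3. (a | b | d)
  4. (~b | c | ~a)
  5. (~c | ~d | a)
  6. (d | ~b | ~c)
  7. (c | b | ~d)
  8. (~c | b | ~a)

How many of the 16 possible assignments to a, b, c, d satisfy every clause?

The models are:
  a=0 b=1 c=0 d=0
  a=1 b=0 c=0 d=0
  a=1 b=1 c=1 d=1
That's 3 in total.

3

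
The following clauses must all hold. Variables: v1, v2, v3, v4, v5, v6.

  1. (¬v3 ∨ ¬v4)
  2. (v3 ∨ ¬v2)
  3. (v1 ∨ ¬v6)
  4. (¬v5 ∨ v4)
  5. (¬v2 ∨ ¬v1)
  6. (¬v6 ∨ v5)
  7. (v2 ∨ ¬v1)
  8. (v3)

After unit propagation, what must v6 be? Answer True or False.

False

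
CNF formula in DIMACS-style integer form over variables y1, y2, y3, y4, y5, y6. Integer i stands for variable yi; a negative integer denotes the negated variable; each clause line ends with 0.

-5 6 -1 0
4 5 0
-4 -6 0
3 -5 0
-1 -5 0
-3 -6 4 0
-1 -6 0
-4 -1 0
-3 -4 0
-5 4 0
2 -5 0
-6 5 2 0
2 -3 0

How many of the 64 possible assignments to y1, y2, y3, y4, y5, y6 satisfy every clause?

The models are:
  y1=F y2=F y3=F y4=T y5=F y6=F
  y1=F y2=T y3=F y4=T y5=F y6=F
Count: 2.

2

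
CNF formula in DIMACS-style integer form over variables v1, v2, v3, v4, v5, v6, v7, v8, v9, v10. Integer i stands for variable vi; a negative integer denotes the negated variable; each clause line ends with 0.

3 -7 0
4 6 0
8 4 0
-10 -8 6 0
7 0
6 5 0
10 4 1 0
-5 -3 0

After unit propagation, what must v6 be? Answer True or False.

True

(v7) is a unit clause: v7 = True.
In (NOT v7 OR v3), NOT v7 is now false; v3 must hold, so v3 = True.
(NOT v3 OR NOT v5) with v3 = True leaves only NOT v5, so v5 = False.
From (v6 OR v5) and v5 = False: v6 = True.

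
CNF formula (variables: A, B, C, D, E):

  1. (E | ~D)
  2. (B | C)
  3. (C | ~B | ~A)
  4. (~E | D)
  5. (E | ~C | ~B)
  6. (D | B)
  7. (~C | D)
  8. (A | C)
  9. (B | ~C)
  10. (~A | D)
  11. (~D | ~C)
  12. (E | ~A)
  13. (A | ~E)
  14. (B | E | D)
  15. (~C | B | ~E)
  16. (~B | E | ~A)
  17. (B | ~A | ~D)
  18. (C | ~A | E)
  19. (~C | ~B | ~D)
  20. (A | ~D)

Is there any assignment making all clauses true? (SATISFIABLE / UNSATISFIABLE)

UNSATISFIABLE

B = True:
  A = True:
    propagation gives C=True, E=True, D=True; an empty clause results — contradiction.
  A = False:
    propagation gives C=True, E=True; an empty clause results — contradiction.
B = False:
  propagation gives C=True; an empty clause results — contradiction.
Every branch closes, so no satisfying assignment exists.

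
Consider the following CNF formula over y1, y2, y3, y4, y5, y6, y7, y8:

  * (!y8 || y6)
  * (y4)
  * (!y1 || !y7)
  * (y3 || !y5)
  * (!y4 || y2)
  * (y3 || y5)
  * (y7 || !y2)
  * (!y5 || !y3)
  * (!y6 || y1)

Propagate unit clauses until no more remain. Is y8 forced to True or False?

False

(y4) stands alone — y4 = True.
In (!y4 || y2), !y4 is now false; y2 must hold, so y2 = True.
In (!y2 || y7), !y2 is now false; y7 must hold, so y7 = True.
(!y1 || !y7): since y7 = True, the clause reduces to (!y1). y1 = False.
(y1 || !y6) with y1 = False leaves only !y6, so y6 = False.
(y6 || !y8): since y6 = False, the clause reduces to (!y8). y8 = False.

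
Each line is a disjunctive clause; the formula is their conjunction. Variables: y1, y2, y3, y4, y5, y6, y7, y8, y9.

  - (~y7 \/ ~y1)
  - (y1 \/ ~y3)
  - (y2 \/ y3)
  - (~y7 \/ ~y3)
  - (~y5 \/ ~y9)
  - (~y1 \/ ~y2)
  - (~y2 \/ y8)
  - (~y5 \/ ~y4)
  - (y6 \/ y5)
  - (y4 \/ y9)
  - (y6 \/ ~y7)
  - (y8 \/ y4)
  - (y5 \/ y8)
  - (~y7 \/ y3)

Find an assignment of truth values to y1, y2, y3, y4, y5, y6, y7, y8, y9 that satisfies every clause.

y1=False, y2=True, y3=False, y4=True, y5=False, y6=True, y7=False, y8=True, y9=False

y6 occurs only positively in the remaining clauses — set y6 = True.
y7 occurs only negated in the remaining clauses — set y7 = False.
Set y1 = False and propagate.
  then y3 is forced to False.
  then y2 is forced to True.
  then y8 is forced to True.
For the remaining variables, y4 = True, y5 = False, y9 = False works.
Every clause has at least one true literal under this assignment.
Check each clause:
  1. (~y7 \/ ~y1) — ~y7 is true.
  2. (y1 \/ ~y3) — ~y3 is true.
  3. (y2 \/ y3) — y2 is true.
  4. (~y3 \/ ~y7) — ~y7 is true.
  5. (~y5 \/ ~y9) — ~y5 is true.
  6. (~y1 \/ ~y2) — ~y1 is true.
  7. (~y2 \/ y8) — y8 is true.
  8. (~y4 \/ ~y5) — ~y5 is true.
  9. (y5 \/ y6) — y6 is true.
  10. (y9 \/ y4) — y4 is true.
  11. (~y7 \/ y6) — ~y7 is true.
  12. (y8 \/ y4) — y8 is true.
  13. (y8 \/ y5) — y8 is true.
  14. (~y7 \/ y3) — ~y7 is true.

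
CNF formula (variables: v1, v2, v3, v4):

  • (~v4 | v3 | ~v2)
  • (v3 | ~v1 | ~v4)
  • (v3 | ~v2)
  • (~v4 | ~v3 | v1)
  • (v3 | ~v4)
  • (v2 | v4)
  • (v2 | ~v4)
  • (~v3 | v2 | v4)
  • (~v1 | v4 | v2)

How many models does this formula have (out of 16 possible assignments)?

The models are:
  v1=0 v2=1 v3=1 v4=0
  v1=1 v2=1 v3=1 v4=0
  v1=1 v2=1 v3=1 v4=1
Count: 3.

3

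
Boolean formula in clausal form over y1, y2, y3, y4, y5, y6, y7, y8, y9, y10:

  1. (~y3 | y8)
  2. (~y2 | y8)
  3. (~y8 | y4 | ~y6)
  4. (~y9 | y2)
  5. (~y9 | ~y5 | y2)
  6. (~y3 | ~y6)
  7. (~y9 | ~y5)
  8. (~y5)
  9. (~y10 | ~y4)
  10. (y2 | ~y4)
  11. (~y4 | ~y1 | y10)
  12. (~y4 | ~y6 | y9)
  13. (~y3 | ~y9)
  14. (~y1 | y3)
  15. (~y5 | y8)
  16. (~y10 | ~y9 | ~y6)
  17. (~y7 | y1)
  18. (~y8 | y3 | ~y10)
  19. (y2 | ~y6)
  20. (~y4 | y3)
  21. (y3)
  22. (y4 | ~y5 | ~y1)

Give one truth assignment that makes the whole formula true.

y1=True  y2=False  y3=True  y4=False  y5=False  y6=False  y7=True  y8=True  y9=False  y10=False

The clause (~y5) is unit: y5 must be False.
Unit propagation: (y3) forces y3 = True.
The clause (y8) is unit: y8 must be True.
The clause (~y6) is unit: y6 must be False.
(~y9) is a unit clause, so y9 = False.
y4 occurs only negated in the remaining clauses — set y4 = False.
Set y1 = True and propagate.
y2, y7, y10 are now unconstrained; take y2 = False, y7 = True, y10 = False.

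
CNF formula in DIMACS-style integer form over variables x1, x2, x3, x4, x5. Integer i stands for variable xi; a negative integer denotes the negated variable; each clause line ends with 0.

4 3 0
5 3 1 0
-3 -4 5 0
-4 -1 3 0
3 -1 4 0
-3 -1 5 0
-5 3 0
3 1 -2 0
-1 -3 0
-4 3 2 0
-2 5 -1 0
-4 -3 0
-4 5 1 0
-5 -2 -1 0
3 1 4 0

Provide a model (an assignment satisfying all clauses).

Branch on x1: take x1 = False.
For the remaining variables, x2 = False, x3 = True, x4 = False, x5 = False works.
Every clause has at least one true literal under this assignment.

x1 = F, x2 = F, x3 = T, x4 = F, x5 = F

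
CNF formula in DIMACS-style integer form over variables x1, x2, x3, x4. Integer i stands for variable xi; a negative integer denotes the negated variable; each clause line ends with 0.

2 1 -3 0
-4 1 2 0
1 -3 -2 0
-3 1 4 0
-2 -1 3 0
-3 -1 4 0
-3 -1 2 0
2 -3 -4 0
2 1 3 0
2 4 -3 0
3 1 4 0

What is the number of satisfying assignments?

4

Satisfying assignments:
  x1=0 x2=1 x3=0 x4=1
  x1=1 x2=0 x3=0 x4=0
  x1=1 x2=0 x3=0 x4=1
  x1=1 x2=1 x3=1 x4=1
Count: 4.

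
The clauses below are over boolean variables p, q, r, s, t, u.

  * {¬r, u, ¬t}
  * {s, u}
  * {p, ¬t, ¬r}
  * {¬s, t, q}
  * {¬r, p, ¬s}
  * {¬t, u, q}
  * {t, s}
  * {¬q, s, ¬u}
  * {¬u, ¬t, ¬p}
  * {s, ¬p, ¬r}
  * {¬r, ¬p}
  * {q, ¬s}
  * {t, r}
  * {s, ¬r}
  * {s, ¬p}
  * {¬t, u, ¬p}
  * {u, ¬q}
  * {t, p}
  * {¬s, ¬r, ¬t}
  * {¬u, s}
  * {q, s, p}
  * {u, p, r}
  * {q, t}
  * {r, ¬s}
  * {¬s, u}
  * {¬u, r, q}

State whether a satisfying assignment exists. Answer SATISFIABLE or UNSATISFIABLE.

s = True:
  propagation gives q=True, u=True, r=True, p=True; an empty clause results — contradiction.
s = False:
  propagation gives u=True; an empty clause results — contradiction.
Every branch closes, so no satisfying assignment exists.

UNSATISFIABLE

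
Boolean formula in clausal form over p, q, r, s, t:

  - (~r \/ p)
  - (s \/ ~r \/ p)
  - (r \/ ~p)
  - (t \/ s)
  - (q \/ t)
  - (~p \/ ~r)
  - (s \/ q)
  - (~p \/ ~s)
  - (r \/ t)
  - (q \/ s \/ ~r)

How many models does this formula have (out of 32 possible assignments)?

Satisfying assignments:
  p=F q=F r=F s=T t=T
  p=F q=T r=F s=F t=T
  p=F q=T r=F s=T t=T
Count: 3.

3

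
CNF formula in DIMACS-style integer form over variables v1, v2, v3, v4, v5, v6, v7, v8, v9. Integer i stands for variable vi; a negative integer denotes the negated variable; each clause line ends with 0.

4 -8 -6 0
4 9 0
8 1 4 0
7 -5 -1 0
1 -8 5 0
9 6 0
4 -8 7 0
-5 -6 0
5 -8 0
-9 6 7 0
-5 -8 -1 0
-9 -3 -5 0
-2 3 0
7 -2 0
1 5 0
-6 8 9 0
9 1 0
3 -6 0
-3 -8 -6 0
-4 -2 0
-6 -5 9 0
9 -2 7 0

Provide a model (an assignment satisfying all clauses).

v1=T, v2=F, v3=T, v4=F, v5=F, v6=T, v7=T, v8=F, v9=T

Check each clause:
  1. {¬v6, ¬v8, v4} — ¬v8 is true.
  2. {v9, v4} — v9 is true.
  3. {v4, v8, v1} — v1 is true.
  4. {v7, ¬v5, ¬v1} — ¬v5 is true.
  5. {¬v8, v1, v5} — ¬v8 is true.
  6. {v6, v9} — v9 is true.
  7. {¬v8, v4, v7} — ¬v8 is true.
  8. {¬v5, ¬v6} — ¬v5 is true.
  9. {¬v8, v5} — ¬v8 is true.
  10. {v6, v7, ¬v9} — v6 is true.
  11. {¬v1, ¬v5, ¬v8} — ¬v8 is true.
  12. {¬v3, ¬v5, ¬v9} — ¬v5 is true.
  13. {v3, ¬v2} — v3 is true.
  14. {v7, ¬v2} — ¬v2 is true.
  15. {v1, v5} — v1 is true.
  16. {v8, ¬v6, v9} — v9 is true.
  17. {v9, v1} — v1 is true.
  18. {¬v6, v3} — v3 is true.
  19. {¬v3, ¬v8, ¬v6} — ¬v8 is true.
  20. {¬v4, ¬v2} — ¬v4 is true.
  21. {v9, ¬v5, ¬v6} — v9 is true.
  22. {v9, v7, ¬v2} — v9 is true.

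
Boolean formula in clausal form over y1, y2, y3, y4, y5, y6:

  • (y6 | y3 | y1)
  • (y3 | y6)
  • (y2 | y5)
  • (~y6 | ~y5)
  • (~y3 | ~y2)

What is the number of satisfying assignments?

Satisfying assignments:
  y1=F y2=F y3=T y4=F y5=T y6=F
  y1=F y2=F y3=T y4=T y5=T y6=F
  y1=F y2=T y3=F y4=F y5=F y6=T
  y1=F y2=T y3=F y4=T y5=F y6=T
  y1=T y2=F y3=T y4=F y5=T y6=F
  y1=T y2=F y3=T y4=T y5=T y6=F
  y1=T y2=T y3=F y4=F y5=F y6=T
  y1=T y2=T y3=F y4=T y5=F y6=T
Count: 8.

8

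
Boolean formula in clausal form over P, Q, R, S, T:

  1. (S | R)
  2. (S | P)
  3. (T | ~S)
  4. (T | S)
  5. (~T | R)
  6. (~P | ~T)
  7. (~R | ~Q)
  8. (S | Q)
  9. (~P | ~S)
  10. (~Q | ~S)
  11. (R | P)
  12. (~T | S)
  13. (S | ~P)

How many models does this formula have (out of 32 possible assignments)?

The models are:
  P=F Q=F R=T S=T T=T
Count: 1.

1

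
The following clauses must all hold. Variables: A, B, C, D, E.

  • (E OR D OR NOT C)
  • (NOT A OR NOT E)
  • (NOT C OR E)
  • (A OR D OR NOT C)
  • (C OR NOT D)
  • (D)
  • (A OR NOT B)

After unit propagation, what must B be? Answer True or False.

False

(D) stands alone — D = True.
From (NOT D OR C) and D = True: C = True.
In (NOT C OR E), NOT C is now false; E must hold, so E = True.
In (NOT A OR NOT E), NOT E is now false; NOT A must hold, so A = False.
(A OR NOT B) with A = False leaves only NOT B, so B = False.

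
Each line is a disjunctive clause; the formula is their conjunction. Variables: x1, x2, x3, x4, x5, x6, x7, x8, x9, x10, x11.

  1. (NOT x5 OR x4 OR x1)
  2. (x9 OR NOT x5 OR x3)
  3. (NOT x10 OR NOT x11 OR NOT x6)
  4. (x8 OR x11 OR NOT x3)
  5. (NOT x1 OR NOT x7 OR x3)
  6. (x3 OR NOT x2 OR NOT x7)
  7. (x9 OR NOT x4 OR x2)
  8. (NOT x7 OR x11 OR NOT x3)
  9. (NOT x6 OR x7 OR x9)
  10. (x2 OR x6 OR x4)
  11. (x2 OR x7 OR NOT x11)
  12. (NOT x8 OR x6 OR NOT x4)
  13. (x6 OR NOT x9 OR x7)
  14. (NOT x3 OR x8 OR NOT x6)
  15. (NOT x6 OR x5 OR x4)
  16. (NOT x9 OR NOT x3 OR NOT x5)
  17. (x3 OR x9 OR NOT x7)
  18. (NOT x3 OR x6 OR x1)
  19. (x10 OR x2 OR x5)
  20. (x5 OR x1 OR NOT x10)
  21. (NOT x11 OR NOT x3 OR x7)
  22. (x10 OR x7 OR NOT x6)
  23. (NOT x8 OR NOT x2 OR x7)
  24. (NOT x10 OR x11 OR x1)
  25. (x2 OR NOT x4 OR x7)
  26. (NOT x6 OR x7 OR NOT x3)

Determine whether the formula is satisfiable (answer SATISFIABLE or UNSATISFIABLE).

SATISFIABLE

Set x1 = True and propagate.
Set x2 = False and propagate.
Set x3 = True and propagate.
For the remaining variables, x4 = True, x5 = False, x6 = False, x7 = True, x8 = False, x9 = True, x10 = True, x11 = True works.
Every clause has at least one true literal under this assignment.
So x1 = T  x2 = F  x3 = T  x4 = T  x5 = F  x6 = F  x7 = T  x8 = F  x9 = T  x10 = T  x11 = T is a satisfying assignment.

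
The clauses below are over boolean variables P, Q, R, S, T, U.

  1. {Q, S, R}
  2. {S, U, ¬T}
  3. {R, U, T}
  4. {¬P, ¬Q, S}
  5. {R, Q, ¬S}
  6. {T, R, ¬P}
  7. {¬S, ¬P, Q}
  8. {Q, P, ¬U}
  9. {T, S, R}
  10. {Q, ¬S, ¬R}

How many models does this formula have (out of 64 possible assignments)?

Case analysis on S and Q:
  S=1, Q=1: 13 of the 16 assignments to (P,R,T,U) work.
  S=1, Q=0: a clause becomes empty — 0.
  S=0, Q=1: remaining (P,R,T,U) ∈ {(0,0,1,1); (0,1,0,0); (0,1,0,1); (0,1,1,1)} — 4.
  S=0, Q=0: remaining (P,R,T,U) ∈ {(0,1,0,0); (1,1,0,0); (1,1,0,1); (1,1,1,1)} — 4.
Total: 13 + 0 + 4 + 4 = 21.

21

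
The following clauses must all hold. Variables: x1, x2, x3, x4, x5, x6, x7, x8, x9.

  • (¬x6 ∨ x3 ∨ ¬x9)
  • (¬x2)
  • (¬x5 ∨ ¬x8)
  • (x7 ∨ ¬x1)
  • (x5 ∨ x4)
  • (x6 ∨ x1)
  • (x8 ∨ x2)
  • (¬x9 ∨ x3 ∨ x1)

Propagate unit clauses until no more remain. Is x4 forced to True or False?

True

(¬x2) is a unit clause: x2 = False.
(x2 ∨ x8) with x2 = False leaves only x8, so x8 = True.
From (¬x8 ∨ ¬x5) and x8 = True: x5 = False.
In (x5 ∨ x4), x5 is now false; x4 must hold, so x4 = True.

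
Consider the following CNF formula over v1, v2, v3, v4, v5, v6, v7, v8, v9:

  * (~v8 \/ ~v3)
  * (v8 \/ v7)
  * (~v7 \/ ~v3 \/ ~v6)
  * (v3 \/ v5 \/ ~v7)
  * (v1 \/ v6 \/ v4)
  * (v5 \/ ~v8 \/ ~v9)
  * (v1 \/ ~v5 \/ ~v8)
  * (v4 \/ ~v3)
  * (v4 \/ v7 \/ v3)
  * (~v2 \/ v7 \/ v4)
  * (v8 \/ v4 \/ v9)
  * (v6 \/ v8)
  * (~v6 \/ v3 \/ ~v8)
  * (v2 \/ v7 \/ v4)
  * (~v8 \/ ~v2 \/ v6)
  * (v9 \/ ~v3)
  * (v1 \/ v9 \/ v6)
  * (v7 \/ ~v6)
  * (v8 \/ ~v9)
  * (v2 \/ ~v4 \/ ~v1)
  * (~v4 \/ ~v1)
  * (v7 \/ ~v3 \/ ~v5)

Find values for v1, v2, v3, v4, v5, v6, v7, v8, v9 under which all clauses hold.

v1=True, v2=False, v3=False, v4=False, v5=True, v6=False, v7=True, v8=True, v9=True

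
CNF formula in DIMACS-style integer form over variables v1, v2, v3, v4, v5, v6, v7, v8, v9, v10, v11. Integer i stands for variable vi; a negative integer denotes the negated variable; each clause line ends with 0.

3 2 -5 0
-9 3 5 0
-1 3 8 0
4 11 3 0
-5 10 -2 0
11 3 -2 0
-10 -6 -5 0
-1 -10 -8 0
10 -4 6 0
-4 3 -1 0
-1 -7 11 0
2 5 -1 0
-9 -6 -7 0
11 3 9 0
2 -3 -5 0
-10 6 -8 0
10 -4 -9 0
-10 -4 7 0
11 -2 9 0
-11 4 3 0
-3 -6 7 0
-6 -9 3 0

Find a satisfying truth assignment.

v1 = T, v2 = T, v3 = T, v4 = F, v5 = F, v6 = F, v7 = T, v8 = F, v9 = F, v10 = F, v11 = T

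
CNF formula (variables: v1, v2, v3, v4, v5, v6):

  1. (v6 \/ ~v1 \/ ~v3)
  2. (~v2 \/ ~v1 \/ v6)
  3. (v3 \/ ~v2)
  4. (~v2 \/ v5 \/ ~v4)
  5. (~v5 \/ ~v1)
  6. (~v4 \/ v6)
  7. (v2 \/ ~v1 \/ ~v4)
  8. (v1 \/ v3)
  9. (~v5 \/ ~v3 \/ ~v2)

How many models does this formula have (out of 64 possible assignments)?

Case analysis on v1 and v2:
  v1=T, v2=T: remaining (v3,v4,v5,v6) ∈ {(T,F,F,T)} — 1.
  v1=T, v2=F: remaining (v3,v4,v5,v6) ∈ {(F,F,F,F); (F,F,F,T); (T,F,F,T)} — 3.
  v1=F, v2=T: remaining (v3,v4,v5,v6) ∈ {(T,F,F,F); (T,F,F,T)} — 2.
  v1=F, v2=F: v5 free; 3 ways for (v3,v4,v6) × 2^1 = 6.
Total: 1 + 3 + 2 + 6 = 12.

12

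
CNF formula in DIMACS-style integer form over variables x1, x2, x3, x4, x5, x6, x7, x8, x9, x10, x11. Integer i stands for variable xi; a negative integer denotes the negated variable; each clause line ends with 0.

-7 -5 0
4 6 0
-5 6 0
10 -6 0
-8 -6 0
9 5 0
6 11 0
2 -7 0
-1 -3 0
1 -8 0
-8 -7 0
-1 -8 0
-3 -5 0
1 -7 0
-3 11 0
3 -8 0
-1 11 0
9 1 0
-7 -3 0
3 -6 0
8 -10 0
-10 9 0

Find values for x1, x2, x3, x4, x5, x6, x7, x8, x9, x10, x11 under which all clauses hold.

x1=False, x2=True, x3=False, x4=True, x5=False, x6=False, x7=False, x8=False, x9=True, x10=False, x11=True

x2 occurs only positively in the remaining clauses — set x2 = True.
Pure literal: x4 appears only positively; assign x4 = True.
Try x1 = False.
  then x8 is forced to False.
  then x7 is forced to False.
  then x9 is forced to True.
  then x10 is forced to False.
  then x6 is forced to False.
  then x5 is forced to False.
  then x11 is forced to True.
x3 is now unconstrained; take x3 = False.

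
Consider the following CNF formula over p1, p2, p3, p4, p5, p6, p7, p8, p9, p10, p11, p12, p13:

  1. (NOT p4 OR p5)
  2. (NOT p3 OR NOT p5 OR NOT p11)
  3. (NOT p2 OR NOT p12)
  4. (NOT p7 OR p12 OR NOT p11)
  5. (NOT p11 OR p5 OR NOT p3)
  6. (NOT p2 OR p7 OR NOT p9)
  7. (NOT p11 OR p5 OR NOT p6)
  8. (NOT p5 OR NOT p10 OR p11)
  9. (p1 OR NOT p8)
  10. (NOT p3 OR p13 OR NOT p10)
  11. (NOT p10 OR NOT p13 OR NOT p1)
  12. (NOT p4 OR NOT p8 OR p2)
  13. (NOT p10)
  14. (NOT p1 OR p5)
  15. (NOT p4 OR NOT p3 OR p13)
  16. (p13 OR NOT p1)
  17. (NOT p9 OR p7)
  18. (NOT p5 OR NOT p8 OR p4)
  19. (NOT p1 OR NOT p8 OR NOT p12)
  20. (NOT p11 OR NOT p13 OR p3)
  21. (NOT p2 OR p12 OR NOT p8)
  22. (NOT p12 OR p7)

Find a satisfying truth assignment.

p1=T, p2=F, p3=T, p4=F, p5=T, p6=F, p7=F, p8=F, p9=F, p10=F, p11=F, p12=F, p13=T

Check each clause:
  1. (p5 OR NOT p4) — NOT p4 is true.
  2. (NOT p3 OR NOT p11 OR NOT p5) — NOT p11 is true.
  3. (NOT p2 OR NOT p12) — NOT p12 is true.
  4. (NOT p11 OR NOT p7 OR p12) — NOT p7 is true.
  5. (NOT p11 OR p5 OR NOT p3) — NOT p11 is true.
  6. (NOT p2 OR NOT p9 OR p7) — NOT p9 is true.
  7. (NOT p11 OR p5 OR NOT p6) — NOT p11 is true.
  8. (NOT p5 OR NOT p10 OR p11) — NOT p10 is true.
  9. (p1 OR NOT p8) — NOT p8 is true.
  10. (NOT p3 OR NOT p10 OR p13) — p13 is true.
  11. (NOT p13 OR NOT p1 OR NOT p10) — NOT p10 is true.
  12. (NOT p4 OR p2 OR NOT p8) — NOT p8 is true.
  13. (NOT p10) — NOT p10 is true.
  14. (p5 OR NOT p1) — p5 is true.
  15. (NOT p3 OR NOT p4 OR p13) — NOT p4 is true.
  16. (p13 OR NOT p1) — p13 is true.
  17. (p7 OR NOT p9) — NOT p9 is true.
  18. (NOT p8 OR NOT p5 OR p4) — NOT p8 is true.
  19. (NOT p1 OR NOT p8 OR NOT p12) — NOT p8 is true.
  20. (NOT p11 OR NOT p13 OR p3) — p3 is true.
  21. (NOT p2 OR p12 OR NOT p8) — NOT p8 is true.
  22. (NOT p12 OR p7) — NOT p12 is true.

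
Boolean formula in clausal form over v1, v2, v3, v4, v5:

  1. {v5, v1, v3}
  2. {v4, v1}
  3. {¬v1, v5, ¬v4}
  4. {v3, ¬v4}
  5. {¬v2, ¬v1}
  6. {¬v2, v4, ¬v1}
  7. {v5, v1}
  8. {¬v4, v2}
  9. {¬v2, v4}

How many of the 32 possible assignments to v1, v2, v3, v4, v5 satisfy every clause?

5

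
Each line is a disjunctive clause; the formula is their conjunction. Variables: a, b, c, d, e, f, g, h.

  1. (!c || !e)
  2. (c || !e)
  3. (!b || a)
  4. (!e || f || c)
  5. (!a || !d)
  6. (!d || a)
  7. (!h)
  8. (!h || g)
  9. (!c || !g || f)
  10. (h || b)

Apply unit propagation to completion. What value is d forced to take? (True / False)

False

Unit clause (!h) sets h = False.
In (h || b), h is now false; b must hold, so b = True.
(a || !b): since b = True, the clause reduces to (a). a = True.
(!d || !a) with a = True leaves only !d, so d = False.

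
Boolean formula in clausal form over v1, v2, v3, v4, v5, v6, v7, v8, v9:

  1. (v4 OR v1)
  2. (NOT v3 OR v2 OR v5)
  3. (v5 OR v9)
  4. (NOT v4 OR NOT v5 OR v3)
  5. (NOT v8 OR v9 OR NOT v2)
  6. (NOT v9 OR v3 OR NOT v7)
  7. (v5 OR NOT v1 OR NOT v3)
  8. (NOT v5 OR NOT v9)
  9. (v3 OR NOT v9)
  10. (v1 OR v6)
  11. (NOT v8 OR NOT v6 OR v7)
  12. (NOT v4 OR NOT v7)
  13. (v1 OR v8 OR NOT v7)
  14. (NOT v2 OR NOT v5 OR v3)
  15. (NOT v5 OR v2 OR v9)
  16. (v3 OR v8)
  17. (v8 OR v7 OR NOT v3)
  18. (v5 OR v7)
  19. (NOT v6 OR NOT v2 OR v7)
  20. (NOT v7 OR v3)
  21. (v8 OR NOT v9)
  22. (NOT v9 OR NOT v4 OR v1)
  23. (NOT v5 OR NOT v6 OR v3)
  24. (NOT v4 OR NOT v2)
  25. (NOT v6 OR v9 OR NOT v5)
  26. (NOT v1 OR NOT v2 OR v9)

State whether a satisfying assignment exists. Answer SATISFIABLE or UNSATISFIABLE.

UNSATISFIABLE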